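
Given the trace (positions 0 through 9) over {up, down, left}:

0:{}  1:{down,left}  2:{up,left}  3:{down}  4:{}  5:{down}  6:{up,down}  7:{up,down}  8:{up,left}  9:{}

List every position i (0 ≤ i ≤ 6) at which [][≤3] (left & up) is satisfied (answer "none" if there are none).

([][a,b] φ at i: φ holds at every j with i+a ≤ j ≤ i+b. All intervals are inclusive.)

Evaluate at each i in [0,6]:
  i=0: ✗ (fails at j=0)
  i=1: ✗ (fails at j=1)
  i=2: ✗ (fails at j=3)
  i=3: ✗ (fails at j=3)
  i=4: ✗ (fails at j=4)
  i=5: ✗ (fails at j=5)
  i=6: ✗ (fails at j=6)

none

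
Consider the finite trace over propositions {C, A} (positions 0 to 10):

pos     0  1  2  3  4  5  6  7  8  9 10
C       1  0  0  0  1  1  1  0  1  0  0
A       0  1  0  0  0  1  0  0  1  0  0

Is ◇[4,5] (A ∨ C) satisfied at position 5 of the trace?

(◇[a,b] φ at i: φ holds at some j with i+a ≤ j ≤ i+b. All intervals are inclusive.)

Does not hold

Check (A ∨ C) at each j in [9,10]:
  j=9: false
  j=10: false
No position in the window satisfies it → formula fails.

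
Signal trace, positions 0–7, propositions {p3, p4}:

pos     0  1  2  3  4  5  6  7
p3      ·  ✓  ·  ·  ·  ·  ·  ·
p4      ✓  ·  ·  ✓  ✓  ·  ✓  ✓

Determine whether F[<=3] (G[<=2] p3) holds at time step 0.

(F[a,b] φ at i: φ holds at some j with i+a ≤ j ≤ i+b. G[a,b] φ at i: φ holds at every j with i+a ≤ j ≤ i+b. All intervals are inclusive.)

Does not hold

Check G[<=2] p3 at each j in [0,3]:
  j=0: fails at 0
  j=1: fails at 2
  j=2: fails at 2
  j=3: fails at 3
No position in the window satisfies it → formula fails.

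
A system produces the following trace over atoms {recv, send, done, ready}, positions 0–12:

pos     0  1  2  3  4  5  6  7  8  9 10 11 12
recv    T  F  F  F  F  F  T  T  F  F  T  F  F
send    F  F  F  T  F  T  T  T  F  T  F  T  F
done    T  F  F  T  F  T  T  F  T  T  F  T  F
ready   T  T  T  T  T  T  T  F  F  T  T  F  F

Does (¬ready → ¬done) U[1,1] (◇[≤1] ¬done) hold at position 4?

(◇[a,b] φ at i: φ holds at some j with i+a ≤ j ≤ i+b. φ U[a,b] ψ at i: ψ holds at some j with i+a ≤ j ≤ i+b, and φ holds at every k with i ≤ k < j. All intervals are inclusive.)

Need some j in [5,5] with ◇[≤1] ¬done, and (¬ready → ¬done) at every k in [4,j-1].
  j=5: ◇[≤1] ¬done — fails (none in [5,6]).
No j in the window works → until fails.

Does not hold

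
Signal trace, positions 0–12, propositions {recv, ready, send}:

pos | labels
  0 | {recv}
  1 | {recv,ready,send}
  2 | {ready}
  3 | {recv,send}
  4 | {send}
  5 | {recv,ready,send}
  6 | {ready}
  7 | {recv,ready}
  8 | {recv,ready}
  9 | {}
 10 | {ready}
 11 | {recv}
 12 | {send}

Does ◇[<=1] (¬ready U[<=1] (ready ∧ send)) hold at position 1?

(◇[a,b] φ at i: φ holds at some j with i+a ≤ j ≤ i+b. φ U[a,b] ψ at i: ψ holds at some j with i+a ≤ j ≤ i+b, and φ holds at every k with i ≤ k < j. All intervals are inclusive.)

Check (¬ready U[<=1] (ready ∧ send)) at each j in [1,2]:
  j=1: holds
  j=2: fails
Found at j=1 → formula holds.

Yes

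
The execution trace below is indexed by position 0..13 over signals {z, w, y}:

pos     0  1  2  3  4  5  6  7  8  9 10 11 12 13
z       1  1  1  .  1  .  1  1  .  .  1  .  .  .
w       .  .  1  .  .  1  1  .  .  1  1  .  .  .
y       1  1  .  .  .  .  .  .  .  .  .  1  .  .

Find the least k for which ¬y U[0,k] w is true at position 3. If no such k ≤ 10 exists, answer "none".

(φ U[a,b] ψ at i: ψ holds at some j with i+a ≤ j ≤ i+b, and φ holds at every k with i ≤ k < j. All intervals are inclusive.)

Need earliest j ≥ 3 with w, and ¬y at every k in [3,j-1].
  j=3: rhs fails.
  j=4: rhs fails.
  j=5: rhs holds; lhs holds on [3,4]. k = 2.

2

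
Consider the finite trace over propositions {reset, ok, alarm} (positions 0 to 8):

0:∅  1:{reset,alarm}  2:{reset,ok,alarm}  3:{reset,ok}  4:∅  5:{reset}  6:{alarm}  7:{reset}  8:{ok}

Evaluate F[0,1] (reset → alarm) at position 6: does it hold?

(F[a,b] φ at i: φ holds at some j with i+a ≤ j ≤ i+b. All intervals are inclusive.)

Check (reset → alarm) at each j in [6,7]:
  j=6: true
  j=7: false
Found at j=6 → formula holds.

True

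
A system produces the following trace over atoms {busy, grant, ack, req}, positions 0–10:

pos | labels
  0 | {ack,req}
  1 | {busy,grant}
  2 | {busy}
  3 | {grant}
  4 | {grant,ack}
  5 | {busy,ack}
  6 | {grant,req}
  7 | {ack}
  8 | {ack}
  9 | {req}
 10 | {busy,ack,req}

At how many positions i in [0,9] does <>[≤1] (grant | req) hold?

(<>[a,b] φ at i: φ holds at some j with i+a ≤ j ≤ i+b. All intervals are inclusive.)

Evaluate at each i in [0,9]:
  i=0: ✓ (witness j=0)
  i=1: ✓ (witness j=1)
  i=2: ✓ (witness j=3)
  i=3: ✓ (witness j=3)
  i=4: ✓ (witness j=4)
  i=5: ✓ (witness j=6)
  i=6: ✓ (witness j=6)
  i=7: ✗ (none in [7,8])
  i=8: ✓ (witness j=9)
  i=9: ✓ (witness j=9)
Positions where it holds: {0, 1, 2, 3, 4, 5, 6, 8, 9} → 9.

9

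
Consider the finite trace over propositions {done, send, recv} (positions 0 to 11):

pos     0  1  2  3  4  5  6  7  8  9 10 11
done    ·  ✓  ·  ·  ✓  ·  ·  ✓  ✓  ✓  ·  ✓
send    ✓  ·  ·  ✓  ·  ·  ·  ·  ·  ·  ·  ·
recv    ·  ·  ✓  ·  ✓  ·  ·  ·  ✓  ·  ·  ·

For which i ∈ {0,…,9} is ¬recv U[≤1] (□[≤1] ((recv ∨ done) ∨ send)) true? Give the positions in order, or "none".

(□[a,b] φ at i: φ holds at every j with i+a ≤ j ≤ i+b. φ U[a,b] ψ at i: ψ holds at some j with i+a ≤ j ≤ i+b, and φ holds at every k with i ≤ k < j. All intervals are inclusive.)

0, 1, 2, 3, 6, 7, 8

Evaluate at each i in [0,9]:
  i=0: ✓ (rhs at j=0)
  i=1: ✓ (rhs at j=1)
  i=2: ✓ (rhs at j=2)
  i=3: ✓ (rhs at j=3)
  i=4: ✗ (no rhs in [4,5])
  i=5: ✗ (no rhs in [5,6])
  i=6: ✓ (rhs at j=7; lhs holds on [6,6])
  i=7: ✓ (rhs at j=7)
  i=8: ✓ (rhs at j=8)
  i=9: ✗ (no rhs in [9,10])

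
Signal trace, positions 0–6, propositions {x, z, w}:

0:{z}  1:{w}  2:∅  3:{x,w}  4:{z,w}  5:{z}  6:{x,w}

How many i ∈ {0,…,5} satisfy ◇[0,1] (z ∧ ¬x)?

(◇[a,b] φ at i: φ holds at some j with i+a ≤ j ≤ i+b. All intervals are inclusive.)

4

Evaluate at each i in [0,5]:
  i=0: ✓ (witness j=0)
  i=1: ✗ (none in [1,2])
  i=2: ✗ (none in [2,3])
  i=3: ✓ (witness j=4)
  i=4: ✓ (witness j=4)
  i=5: ✓ (witness j=5)
Positions where it holds: {0, 3, 4, 5} → 4.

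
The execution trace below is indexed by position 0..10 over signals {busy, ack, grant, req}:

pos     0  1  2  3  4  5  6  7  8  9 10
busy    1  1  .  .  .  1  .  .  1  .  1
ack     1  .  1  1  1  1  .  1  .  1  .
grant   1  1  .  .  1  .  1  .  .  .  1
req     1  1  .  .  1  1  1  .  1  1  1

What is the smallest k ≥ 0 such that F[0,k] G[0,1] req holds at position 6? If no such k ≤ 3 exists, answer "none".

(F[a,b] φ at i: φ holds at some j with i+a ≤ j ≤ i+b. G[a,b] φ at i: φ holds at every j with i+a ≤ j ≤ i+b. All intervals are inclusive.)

2

Scan j = 6,7,… for G[0,1] req:
  j=6: fails
  j=7: fails
  j=8: holds
First hit at j=8, so smallest k = 8-6 = 2.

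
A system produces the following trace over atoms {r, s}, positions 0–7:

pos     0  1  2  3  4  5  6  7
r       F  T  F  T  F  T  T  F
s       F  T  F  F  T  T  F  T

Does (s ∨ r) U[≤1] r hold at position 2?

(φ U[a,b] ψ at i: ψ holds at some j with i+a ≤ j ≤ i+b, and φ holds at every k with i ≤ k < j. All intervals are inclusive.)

Need some j in [2,3] with r, and (s ∨ r) at every k in [2,j-1].
  j=2: r false.
  j=3: r holds, but (s ∨ r) fails at k=2 → not this j.
No j in the window works → until fails.

No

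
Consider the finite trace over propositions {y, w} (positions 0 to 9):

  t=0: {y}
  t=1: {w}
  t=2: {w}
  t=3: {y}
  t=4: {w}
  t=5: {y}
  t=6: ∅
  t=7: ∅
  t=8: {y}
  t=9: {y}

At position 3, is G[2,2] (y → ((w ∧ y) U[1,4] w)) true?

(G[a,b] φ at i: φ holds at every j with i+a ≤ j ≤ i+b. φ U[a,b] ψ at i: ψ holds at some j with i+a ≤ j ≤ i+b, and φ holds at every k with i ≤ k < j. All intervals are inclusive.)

Check (y → ((w ∧ y) U[1,4] w)) at every j in [5,5]:
  j=5: antecedent true; consequent fails → ✗
Fails at j=5 → formula fails.

False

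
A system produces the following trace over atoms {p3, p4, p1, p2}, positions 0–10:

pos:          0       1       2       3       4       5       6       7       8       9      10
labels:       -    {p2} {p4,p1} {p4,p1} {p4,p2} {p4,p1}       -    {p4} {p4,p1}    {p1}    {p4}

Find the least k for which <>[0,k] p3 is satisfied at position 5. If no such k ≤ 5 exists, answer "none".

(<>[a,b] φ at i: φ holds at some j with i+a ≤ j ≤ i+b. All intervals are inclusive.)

none

Scan j = 5,6,… for p3:
  j=5: fails
  j=6: fails
  j=7: fails
  j=8: fails
  j=9: fails
  j=10: fails
No j in [5,10] satisfies it → none.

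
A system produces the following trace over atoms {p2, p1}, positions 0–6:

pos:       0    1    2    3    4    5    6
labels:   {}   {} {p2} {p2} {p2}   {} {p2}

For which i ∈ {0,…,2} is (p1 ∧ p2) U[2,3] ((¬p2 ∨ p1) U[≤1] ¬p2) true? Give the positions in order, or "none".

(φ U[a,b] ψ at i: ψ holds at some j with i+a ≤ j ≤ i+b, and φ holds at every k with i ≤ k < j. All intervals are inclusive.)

Evaluate at each i in [0,2]:
  i=0: ✗ (no rhs in [2,3])
  i=1: ✗ (no rhs in [3,4])
  i=2: ✗ (lhs fails at k=2 before rhs at j=5)

none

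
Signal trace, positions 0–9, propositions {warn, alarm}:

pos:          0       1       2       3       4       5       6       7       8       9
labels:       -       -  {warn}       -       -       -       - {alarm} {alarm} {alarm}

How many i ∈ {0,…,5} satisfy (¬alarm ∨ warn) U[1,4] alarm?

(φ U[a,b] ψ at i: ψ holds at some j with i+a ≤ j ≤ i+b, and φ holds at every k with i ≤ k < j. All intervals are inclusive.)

Evaluate at each i in [0,5]:
  i=0: ✗ (no rhs in [1,4])
  i=1: ✗ (no rhs in [2,5])
  i=2: ✗ (no rhs in [3,6])
  i=3: ✓ (rhs at j=7; lhs holds on [3,6])
  i=4: ✓ (rhs at j=7; lhs holds on [4,6])
  i=5: ✓ (rhs at j=7; lhs holds on [5,6])
Positions where it holds: {3, 4, 5} → 3.

3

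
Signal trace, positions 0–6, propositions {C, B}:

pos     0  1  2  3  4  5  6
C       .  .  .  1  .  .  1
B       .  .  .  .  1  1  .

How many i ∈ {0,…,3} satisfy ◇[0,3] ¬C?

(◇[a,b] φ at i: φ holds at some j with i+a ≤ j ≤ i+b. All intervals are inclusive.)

Evaluate at each i in [0,3]:
  i=0: ✓ (witness j=0)
  i=1: ✓ (witness j=1)
  i=2: ✓ (witness j=2)
  i=3: ✓ (witness j=4)
Positions where it holds: {0, 1, 2, 3} → 4.

4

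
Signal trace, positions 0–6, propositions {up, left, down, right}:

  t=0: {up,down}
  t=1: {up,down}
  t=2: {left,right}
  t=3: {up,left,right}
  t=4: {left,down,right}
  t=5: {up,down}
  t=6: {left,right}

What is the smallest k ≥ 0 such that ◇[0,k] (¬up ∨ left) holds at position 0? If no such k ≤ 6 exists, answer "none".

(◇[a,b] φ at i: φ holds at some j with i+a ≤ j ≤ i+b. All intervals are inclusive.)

2

Scan j = 0,1,… for (¬up ∨ left):
  j=0: fails
  j=1: fails
  j=2: holds
First hit at j=2, so smallest k = 2-0 = 2.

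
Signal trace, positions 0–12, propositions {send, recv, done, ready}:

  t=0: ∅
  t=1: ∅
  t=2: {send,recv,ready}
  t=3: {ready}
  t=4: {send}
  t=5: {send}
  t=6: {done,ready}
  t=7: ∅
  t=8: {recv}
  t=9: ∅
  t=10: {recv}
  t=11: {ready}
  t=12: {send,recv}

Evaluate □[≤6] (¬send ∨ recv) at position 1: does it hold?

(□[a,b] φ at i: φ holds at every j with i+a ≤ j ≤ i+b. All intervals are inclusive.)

Check (¬send ∨ recv) at every j in [1,7]:
  j=1: true
  j=2: true
  j=3: true
  j=4: false
  j=5: false
  j=6: true
  j=7: true
Fails at j=4 → formula fails.

No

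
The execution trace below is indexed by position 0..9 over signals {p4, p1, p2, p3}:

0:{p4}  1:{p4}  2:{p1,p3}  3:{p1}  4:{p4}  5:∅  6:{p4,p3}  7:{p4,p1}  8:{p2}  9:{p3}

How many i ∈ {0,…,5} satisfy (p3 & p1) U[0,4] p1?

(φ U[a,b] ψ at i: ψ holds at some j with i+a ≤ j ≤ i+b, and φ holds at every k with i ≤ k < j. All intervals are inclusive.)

2

Evaluate at each i in [0,5]:
  i=0: ✗ (lhs fails at k=0 before rhs at j=2)
  i=1: ✗ (lhs fails at k=1 before rhs at j=2)
  i=2: ✓ (rhs at j=2)
  i=3: ✓ (rhs at j=3)
  i=4: ✗ (lhs fails at k=4 before rhs at j=7)
  i=5: ✗ (lhs fails at k=5 before rhs at j=7)
Positions where it holds: {2, 3} → 2.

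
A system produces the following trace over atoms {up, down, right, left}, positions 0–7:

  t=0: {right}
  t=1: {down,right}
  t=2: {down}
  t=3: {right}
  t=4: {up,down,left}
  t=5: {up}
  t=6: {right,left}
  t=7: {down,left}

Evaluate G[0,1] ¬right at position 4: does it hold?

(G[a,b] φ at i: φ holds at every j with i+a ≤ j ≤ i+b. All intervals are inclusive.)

Check ¬right at every j in [4,5]:
  j=4: true
  j=5: true
All positions satisfy it → formula holds.

True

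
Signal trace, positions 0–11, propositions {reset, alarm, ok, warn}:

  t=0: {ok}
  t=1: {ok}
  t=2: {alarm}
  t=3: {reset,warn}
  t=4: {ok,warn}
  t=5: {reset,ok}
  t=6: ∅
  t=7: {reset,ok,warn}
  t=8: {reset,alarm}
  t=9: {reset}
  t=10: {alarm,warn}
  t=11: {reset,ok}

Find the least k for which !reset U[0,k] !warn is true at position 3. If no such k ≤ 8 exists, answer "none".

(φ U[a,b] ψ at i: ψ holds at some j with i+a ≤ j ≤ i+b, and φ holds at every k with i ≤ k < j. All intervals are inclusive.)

Need earliest j ≥ 3 with !warn, and !reset at every k in [3,j-1].
  j=3: rhs fails.
  j=4: rhs fails.
  j=5: rhs holds but lhs fails at k=3.
  j=6: rhs holds but lhs fails at k=3.
  j=7: rhs fails.
  j=8: rhs holds but lhs fails at k=3.
  j=9: rhs holds but lhs fails at k=3.
  j=10: rhs fails.
  j=11: rhs holds but lhs fails at k=3.
No witness within the range → none.

none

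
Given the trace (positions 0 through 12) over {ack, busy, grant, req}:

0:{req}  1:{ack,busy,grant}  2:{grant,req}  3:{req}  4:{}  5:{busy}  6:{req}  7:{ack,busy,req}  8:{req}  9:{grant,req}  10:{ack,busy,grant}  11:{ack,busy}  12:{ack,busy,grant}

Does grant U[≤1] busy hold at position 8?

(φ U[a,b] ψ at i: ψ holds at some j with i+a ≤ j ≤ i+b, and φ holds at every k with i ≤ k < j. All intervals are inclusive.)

False

Need some j in [8,9] with busy, and grant at every k in [8,j-1].
  j=8: busy false.
  j=9: busy false.
No j in the window works → until fails.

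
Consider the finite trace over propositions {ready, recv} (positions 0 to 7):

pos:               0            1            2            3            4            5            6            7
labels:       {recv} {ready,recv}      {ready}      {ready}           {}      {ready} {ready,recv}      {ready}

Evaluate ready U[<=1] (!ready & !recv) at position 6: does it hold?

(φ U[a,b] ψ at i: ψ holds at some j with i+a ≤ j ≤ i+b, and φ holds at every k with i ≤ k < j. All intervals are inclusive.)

Does not hold

Need some j in [6,7] with (!ready & !recv), and ready at every k in [6,j-1].
  j=6: (!ready & !recv) false.
  j=7: (!ready & !recv) false.
No j in the window works → until fails.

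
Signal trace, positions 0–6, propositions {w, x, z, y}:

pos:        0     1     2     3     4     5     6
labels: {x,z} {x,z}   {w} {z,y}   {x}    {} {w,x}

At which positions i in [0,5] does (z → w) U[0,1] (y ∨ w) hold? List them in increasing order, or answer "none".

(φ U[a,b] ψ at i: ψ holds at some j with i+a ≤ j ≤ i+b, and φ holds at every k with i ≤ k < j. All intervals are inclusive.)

Evaluate at each i in [0,5]:
  i=0: ✗ (no rhs in [0,1])
  i=1: ✗ (lhs fails at k=1 before rhs at j=2)
  i=2: ✓ (rhs at j=2)
  i=3: ✓ (rhs at j=3)
  i=4: ✗ (no rhs in [4,5])
  i=5: ✓ (rhs at j=6; lhs holds on [5,5])

2, 3, 5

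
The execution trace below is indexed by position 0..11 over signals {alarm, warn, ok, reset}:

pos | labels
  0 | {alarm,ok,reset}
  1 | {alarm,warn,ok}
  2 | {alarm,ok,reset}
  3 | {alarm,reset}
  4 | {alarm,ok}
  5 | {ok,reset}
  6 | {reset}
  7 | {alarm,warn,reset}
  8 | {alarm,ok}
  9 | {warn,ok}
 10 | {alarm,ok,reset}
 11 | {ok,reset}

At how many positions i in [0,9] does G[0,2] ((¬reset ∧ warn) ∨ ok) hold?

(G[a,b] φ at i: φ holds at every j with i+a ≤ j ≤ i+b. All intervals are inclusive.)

Evaluate at each i in [0,9]:
  i=0: ✓ (all of [0,2])
  i=1: ✗ (fails at j=3)
  i=2: ✗ (fails at j=3)
  i=3: ✗ (fails at j=3)
  i=4: ✗ (fails at j=6)
  i=5: ✗ (fails at j=6)
  i=6: ✗ (fails at j=6)
  i=7: ✗ (fails at j=7)
  i=8: ✓ (all of [8,10])
  i=9: ✓ (all of [9,11])
Positions where it holds: {0, 8, 9} → 3.

3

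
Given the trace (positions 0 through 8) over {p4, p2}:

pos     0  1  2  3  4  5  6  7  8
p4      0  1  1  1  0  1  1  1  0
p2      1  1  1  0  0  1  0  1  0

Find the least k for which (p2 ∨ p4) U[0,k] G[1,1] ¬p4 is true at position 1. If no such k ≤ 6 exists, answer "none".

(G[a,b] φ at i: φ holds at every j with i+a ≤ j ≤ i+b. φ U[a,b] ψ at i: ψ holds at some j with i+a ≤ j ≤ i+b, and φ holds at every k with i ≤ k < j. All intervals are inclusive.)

Need earliest j ≥ 1 with G[1,1] ¬p4, and (p2 ∨ p4) at every k in [1,j-1].
  j=1: rhs fails.
  j=2: rhs fails.
  j=3: rhs holds; lhs holds on [1,2]. k = 2.

2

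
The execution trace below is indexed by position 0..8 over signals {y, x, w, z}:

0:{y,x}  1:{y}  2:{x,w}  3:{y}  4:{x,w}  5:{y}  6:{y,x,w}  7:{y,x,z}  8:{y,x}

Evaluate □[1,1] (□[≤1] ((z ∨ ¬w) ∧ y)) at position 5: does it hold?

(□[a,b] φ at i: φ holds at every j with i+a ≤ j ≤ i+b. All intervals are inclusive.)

Check □[≤1] ((z ∨ ¬w) ∧ y) at every j in [6,6]:
  j=6: fails at 6
Fails at j=6 → formula fails.

False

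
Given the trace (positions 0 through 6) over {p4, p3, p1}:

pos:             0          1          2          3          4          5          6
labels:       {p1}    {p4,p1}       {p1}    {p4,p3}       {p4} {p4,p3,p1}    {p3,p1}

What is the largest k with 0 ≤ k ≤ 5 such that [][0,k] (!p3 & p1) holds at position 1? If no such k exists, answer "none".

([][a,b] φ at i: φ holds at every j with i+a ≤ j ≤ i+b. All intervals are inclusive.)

1

(!p3 & p1) must hold from j=1 onward; find where it first fails.
  j=1: holds
  j=2: holds
  j=3: fails
Holds on [1,2], so largest k = 1.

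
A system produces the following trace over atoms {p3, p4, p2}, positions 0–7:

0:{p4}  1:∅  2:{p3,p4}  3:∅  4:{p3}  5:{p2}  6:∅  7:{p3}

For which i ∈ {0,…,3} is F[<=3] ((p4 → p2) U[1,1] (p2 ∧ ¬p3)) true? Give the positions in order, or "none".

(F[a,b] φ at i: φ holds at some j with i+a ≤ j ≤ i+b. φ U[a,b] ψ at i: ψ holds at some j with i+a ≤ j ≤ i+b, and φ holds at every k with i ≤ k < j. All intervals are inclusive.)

Evaluate at each i in [0,3]:
  i=0: ✗ (none in [0,3])
  i=1: ✓ (witness j=4)
  i=2: ✓ (witness j=4)
  i=3: ✓ (witness j=4)

1, 2, 3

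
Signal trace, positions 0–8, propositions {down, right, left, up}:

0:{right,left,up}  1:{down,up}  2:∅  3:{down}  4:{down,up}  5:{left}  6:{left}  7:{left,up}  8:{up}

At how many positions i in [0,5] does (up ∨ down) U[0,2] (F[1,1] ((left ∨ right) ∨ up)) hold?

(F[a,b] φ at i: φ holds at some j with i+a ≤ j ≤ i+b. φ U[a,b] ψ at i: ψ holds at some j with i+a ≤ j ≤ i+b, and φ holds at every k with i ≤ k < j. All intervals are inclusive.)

4

Evaluate at each i in [0,5]:
  i=0: ✓ (rhs at j=0)
  i=1: ✗ (lhs fails at k=2 before rhs at j=3)
  i=2: ✗ (lhs fails at k=2 before rhs at j=3)
  i=3: ✓ (rhs at j=3)
  i=4: ✓ (rhs at j=4)
  i=5: ✓ (rhs at j=5)
Positions where it holds: {0, 3, 4, 5} → 4.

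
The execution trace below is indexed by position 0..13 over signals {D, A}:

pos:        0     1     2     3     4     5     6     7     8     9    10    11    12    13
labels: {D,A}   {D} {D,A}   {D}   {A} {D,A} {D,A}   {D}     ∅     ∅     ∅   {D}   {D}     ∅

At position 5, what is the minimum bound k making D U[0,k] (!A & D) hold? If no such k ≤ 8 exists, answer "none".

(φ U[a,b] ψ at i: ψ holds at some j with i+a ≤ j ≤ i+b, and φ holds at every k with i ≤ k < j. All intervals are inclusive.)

Need earliest j ≥ 5 with (!A & D), and D at every k in [5,j-1].
  j=5: rhs fails.
  j=6: rhs fails.
  j=7: rhs holds; lhs holds on [5,6]. k = 2.

2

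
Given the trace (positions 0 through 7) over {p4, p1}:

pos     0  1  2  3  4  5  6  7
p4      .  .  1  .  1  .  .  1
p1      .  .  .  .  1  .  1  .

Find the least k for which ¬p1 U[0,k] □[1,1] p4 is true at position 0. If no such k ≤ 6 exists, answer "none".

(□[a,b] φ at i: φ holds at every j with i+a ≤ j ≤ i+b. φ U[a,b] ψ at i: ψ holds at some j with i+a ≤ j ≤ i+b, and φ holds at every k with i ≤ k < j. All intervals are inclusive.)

1

Need earliest j ≥ 0 with □[1,1] p4, and ¬p1 at every k in [0,j-1].
  j=0: rhs fails.
  j=1: rhs holds; lhs holds on [0,0]. k = 1.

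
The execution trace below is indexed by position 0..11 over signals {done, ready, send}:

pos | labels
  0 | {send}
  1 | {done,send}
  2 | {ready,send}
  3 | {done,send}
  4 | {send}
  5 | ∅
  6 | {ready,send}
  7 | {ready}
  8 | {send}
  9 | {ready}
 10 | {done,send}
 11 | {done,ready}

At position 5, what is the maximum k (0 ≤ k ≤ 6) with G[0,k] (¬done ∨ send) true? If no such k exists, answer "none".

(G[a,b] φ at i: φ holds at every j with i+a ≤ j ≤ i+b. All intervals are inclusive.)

(¬done ∨ send) must hold from j=5 onward; find where it first fails.
  j=5: holds
  j=6: holds
  j=7: holds
  j=8: holds
  j=9: holds
  j=10: holds
  j=11: fails
Holds on [5,10], so largest k = 5.

5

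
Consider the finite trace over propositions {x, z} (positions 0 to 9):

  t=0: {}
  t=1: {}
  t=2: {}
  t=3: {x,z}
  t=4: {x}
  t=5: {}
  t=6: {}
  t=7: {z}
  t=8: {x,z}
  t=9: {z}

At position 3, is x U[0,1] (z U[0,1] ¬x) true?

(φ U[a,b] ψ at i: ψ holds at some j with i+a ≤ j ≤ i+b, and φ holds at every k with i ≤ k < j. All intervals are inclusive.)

False

Need some j in [3,4] with (z U[0,1] ¬x), and x at every k in [3,j-1].
  j=3: (z U[0,1] ¬x) — fails.
  j=4: (z U[0,1] ¬x) — fails.
No j in the window works → until fails.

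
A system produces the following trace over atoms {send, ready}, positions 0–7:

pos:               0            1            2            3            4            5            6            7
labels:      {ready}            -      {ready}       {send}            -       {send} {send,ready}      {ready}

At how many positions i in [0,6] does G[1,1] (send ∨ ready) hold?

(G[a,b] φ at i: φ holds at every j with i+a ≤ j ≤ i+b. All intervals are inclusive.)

Evaluate at each i in [0,6]:
  i=0: ✗ (fails at j=1)
  i=1: ✓ (all of [2,2])
  i=2: ✓ (all of [3,3])
  i=3: ✗ (fails at j=4)
  i=4: ✓ (all of [5,5])
  i=5: ✓ (all of [6,6])
  i=6: ✓ (all of [7,7])
Positions where it holds: {1, 2, 4, 5, 6} → 5.

5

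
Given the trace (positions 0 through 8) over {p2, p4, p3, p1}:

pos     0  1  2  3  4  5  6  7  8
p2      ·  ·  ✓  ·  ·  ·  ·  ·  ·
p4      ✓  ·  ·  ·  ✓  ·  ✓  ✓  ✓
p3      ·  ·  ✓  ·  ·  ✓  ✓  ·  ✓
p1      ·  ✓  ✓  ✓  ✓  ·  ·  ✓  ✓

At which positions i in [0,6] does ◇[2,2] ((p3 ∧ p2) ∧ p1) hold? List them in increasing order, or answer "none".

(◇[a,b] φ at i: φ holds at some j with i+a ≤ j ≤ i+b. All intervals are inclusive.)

Evaluate at each i in [0,6]:
  i=0: ✓ (witness j=2)
  i=1: ✗ (none in [3,3])
  i=2: ✗ (none in [4,4])
  i=3: ✗ (none in [5,5])
  i=4: ✗ (none in [6,6])
  i=5: ✗ (none in [7,7])
  i=6: ✗ (none in [8,8])

0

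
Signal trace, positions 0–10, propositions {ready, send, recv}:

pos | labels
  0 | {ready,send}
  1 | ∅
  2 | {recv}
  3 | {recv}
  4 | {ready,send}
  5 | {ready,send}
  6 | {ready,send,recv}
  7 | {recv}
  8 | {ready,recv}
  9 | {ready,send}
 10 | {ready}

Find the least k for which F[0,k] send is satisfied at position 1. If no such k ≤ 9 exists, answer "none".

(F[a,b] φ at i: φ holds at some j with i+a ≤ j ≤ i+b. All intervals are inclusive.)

3

Scan j = 1,2,… for send:
  j=1: fails
  j=2: fails
  j=3: fails
  j=4: holds
First hit at j=4, so smallest k = 4-1 = 3.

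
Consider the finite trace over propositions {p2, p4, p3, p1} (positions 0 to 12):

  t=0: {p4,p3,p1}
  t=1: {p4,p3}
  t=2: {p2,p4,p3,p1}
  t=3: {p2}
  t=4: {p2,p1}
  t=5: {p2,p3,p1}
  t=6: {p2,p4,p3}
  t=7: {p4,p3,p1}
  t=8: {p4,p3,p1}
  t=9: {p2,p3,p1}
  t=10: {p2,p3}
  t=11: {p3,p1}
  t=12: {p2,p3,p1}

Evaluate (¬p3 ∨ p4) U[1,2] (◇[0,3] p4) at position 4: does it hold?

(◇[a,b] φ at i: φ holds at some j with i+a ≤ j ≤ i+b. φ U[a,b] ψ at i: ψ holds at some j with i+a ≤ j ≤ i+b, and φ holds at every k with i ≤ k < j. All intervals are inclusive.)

Need some j in [5,6] with ◇[0,3] p4, and (¬p3 ∨ p4) at every k in [4,j-1].
  j=5: ◇[0,3] p4 holds; (¬p3 ∨ p4) holds at every k in [4,4] → satisfied.

Holds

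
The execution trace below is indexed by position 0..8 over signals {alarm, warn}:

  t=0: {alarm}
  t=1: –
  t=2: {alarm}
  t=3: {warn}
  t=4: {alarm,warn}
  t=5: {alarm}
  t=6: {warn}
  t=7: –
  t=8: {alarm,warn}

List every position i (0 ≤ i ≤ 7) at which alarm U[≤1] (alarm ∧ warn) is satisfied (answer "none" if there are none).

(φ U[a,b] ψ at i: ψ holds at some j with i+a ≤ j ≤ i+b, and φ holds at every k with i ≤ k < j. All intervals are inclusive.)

4

Evaluate at each i in [0,7]:
  i=0: ✗ (no rhs in [0,1])
  i=1: ✗ (no rhs in [1,2])
  i=2: ✗ (no rhs in [2,3])
  i=3: ✗ (lhs fails at k=3 before rhs at j=4)
  i=4: ✓ (rhs at j=4)
  i=5: ✗ (no rhs in [5,6])
  i=6: ✗ (no rhs in [6,7])
  i=7: ✗ (lhs fails at k=7 before rhs at j=8)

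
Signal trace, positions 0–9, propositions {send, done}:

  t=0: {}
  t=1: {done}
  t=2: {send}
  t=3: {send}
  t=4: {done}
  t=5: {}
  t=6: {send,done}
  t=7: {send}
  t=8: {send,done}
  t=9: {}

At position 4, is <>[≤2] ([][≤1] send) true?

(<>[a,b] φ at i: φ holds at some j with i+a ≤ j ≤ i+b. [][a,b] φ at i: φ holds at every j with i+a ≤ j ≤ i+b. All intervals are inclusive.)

Check [][≤1] send at each j in [4,6]:
  j=4: fails at 4
  j=5: fails at 5
  j=6: holds on [6,7]
Found at j=6 → formula holds.

Yes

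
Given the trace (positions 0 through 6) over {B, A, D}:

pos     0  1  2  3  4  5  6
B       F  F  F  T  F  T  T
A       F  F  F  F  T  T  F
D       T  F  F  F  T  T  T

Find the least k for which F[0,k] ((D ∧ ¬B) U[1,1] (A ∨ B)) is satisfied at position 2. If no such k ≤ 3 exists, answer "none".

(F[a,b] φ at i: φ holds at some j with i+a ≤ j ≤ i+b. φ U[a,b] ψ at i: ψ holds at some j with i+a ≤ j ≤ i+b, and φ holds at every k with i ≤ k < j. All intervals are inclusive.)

Scan j = 2,3,… for ((D ∧ ¬B) U[1,1] (A ∨ B)):
  j=2: fails
  j=3: fails
  j=4: holds
First hit at j=4, so smallest k = 4-2 = 2.

2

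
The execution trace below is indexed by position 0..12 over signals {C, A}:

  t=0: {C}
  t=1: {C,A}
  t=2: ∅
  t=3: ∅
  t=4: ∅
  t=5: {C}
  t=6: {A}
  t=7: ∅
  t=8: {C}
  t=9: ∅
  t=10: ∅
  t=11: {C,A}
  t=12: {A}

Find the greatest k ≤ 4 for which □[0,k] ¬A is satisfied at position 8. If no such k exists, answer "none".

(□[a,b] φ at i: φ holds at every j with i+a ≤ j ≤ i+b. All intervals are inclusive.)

¬A must hold from j=8 onward; find where it first fails.
  j=8: holds
  j=9: holds
  j=10: holds
  j=11: fails
Holds on [8,10], so largest k = 2.

2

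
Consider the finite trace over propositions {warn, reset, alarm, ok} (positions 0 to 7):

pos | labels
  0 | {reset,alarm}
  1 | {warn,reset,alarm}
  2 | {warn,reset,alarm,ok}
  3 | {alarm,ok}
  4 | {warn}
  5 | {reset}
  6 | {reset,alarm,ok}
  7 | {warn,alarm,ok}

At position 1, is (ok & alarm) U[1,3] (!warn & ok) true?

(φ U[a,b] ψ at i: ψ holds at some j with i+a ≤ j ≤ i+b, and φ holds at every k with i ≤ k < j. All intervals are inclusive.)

False

Need some j in [2,4] with (!warn & ok), and (ok & alarm) at every k in [1,j-1].
  j=2: (!warn & ok) false.
  j=3: (!warn & ok) holds, but (ok & alarm) fails at k=1 → not this j.
  j=4: (!warn & ok) false.
No j in the window works → until fails.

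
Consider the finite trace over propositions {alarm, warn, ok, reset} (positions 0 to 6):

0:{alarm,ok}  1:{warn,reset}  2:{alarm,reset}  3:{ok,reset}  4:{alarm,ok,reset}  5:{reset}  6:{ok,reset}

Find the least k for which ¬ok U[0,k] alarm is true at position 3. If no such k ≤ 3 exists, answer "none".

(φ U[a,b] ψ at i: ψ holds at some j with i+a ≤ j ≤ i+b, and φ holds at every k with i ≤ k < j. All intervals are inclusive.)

none

Need earliest j ≥ 3 with alarm, and ¬ok at every k in [3,j-1].
  j=3: rhs fails.
  j=4: rhs holds but lhs fails at k=3.
  j=5: rhs fails.
  j=6: rhs fails.
No witness within the range → none.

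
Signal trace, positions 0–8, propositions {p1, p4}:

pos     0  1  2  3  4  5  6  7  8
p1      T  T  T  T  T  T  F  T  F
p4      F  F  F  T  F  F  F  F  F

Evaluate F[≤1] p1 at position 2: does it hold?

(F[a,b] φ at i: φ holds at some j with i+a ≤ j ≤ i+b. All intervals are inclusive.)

Yes

Check p1 at each j in [2,3]:
  j=2: true
  j=3: true
Found at j=2 → formula holds.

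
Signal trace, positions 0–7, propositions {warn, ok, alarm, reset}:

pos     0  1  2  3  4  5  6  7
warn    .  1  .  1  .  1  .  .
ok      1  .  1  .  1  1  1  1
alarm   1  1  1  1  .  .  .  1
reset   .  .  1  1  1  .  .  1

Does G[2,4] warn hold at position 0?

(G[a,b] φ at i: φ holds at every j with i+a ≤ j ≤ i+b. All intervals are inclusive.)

No

Check warn at every j in [2,4]:
  j=2: false
  j=3: true
  j=4: false
Fails at j=2 → formula fails.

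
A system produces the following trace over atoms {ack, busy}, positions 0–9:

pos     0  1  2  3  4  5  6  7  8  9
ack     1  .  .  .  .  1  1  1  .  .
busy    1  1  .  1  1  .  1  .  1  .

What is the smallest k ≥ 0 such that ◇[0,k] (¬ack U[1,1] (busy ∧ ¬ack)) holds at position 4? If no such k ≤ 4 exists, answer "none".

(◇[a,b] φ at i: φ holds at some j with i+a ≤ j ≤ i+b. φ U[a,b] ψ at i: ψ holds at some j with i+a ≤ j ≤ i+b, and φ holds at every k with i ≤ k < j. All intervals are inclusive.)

none

Scan j = 4,5,… for (¬ack U[1,1] (busy ∧ ¬ack)):
  j=4: fails
  j=5: fails
  j=6: fails
  j=7: fails
  j=8: fails
No j in [4,8] satisfies it → none.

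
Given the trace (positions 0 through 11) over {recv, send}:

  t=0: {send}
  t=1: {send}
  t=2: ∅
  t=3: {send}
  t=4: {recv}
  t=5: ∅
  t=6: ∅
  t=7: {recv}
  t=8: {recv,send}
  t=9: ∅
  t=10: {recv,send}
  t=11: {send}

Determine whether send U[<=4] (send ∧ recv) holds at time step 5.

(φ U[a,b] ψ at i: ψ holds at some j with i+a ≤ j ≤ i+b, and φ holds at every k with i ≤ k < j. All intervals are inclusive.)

Need some j in [5,9] with (send ∧ recv), and send at every k in [5,j-1].
  j=5: (send ∧ recv) false.
  j=6: (send ∧ recv) false.
  j=7: (send ∧ recv) false.
  j=8: (send ∧ recv) holds, but send fails at k=5 → not this j.
  j=9: (send ∧ recv) false.
No j in the window works → until fails.

No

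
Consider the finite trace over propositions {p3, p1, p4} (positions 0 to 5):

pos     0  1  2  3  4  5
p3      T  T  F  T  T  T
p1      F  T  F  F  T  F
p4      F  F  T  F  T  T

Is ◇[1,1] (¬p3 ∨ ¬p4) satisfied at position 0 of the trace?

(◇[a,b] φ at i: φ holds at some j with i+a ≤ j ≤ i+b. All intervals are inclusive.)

Yes

Check (¬p3 ∨ ¬p4) at each j in [1,1]:
  j=1: true
Found at j=1 → formula holds.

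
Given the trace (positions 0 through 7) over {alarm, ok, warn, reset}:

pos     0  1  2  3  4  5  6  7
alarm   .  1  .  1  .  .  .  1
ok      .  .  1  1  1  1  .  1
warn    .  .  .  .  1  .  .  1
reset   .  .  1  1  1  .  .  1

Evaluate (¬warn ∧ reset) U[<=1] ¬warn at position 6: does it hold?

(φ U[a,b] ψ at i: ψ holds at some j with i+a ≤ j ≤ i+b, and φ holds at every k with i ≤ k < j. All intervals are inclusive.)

Holds

Need some j in [6,7] with ¬warn, and (¬warn ∧ reset) at every k in [6,j-1].
  j=6: ¬warn holds; no prefix to check → satisfied.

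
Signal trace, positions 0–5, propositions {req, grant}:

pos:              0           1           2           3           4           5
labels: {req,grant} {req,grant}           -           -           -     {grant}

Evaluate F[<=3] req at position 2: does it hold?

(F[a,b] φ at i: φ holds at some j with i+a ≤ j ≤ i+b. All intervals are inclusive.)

False

Check req at each j in [2,5]:
  j=2: false
  j=3: false
  j=4: false
  j=5: false
No position in the window satisfies it → formula fails.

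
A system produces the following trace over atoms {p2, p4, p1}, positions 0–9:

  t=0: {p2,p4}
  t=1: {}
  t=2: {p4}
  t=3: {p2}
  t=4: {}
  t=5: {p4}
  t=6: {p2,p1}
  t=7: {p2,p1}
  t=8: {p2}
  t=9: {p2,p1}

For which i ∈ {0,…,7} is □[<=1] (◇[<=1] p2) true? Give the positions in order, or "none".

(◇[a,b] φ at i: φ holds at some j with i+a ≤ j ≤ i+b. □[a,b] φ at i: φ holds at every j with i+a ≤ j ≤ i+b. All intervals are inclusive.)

2, 5, 6, 7

Evaluate at each i in [0,7]:
  i=0: ✗ (fails at j=1)
  i=1: ✗ (fails at j=1)
  i=2: ✓ (all of [2,3])
  i=3: ✗ (fails at j=4)
  i=4: ✗ (fails at j=4)
  i=5: ✓ (all of [5,6])
  i=6: ✓ (all of [6,7])
  i=7: ✓ (all of [7,8])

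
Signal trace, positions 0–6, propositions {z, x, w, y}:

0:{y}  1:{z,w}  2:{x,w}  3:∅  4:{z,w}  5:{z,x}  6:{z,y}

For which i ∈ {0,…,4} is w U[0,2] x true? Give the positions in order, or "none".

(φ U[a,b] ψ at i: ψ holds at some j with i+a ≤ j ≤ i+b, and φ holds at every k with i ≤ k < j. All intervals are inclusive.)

1, 2, 4

Evaluate at each i in [0,4]:
  i=0: ✗ (lhs fails at k=0 before rhs at j=2)
  i=1: ✓ (rhs at j=2; lhs holds on [1,1])
  i=2: ✓ (rhs at j=2)
  i=3: ✗ (lhs fails at k=3 before rhs at j=5)
  i=4: ✓ (rhs at j=5; lhs holds on [4,4])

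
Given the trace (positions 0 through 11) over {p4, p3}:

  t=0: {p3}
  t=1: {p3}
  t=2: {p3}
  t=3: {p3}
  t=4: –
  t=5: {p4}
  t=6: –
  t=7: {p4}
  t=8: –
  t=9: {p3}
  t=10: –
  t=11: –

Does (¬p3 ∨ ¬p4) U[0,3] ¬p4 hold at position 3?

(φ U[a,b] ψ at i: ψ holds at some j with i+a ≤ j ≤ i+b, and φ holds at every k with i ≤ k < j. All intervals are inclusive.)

Need some j in [3,6] with ¬p4, and (¬p3 ∨ ¬p4) at every k in [3,j-1].
  j=3: ¬p4 holds; no prefix to check → satisfied.

True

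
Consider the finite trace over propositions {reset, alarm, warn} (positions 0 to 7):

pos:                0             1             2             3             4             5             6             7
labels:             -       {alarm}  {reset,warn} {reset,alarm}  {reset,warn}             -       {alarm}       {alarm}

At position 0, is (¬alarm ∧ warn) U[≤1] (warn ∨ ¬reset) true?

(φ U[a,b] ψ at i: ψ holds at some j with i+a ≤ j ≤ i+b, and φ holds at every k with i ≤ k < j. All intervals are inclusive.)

Need some j in [0,1] with (warn ∨ ¬reset), and (¬alarm ∧ warn) at every k in [0,j-1].
  j=0: (warn ∨ ¬reset) holds; no prefix to check → satisfied.

True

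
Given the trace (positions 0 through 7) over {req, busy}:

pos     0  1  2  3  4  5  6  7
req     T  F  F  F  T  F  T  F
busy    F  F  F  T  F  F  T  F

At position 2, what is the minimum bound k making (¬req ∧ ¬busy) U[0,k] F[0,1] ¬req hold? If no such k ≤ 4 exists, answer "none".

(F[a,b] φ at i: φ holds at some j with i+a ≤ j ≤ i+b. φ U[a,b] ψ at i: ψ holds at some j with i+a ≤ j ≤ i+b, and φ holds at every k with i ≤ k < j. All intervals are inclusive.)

0

Need earliest j ≥ 2 with F[0,1] ¬req, and (¬req ∧ ¬busy) at every k in [2,j-1].
  j=2: rhs holds (empty prefix). k = 0.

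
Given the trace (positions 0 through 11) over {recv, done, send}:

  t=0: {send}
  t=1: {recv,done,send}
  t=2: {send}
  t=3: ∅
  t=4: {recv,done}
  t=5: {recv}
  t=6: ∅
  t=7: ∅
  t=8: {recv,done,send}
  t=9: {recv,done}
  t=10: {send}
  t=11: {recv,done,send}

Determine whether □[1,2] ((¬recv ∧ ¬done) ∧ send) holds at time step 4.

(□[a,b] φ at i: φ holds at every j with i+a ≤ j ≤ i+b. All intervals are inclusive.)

Does not hold

Check ((¬recv ∧ ¬done) ∧ send) at every j in [5,6]:
  j=5: false
  j=6: false
Fails at j=5 → formula fails.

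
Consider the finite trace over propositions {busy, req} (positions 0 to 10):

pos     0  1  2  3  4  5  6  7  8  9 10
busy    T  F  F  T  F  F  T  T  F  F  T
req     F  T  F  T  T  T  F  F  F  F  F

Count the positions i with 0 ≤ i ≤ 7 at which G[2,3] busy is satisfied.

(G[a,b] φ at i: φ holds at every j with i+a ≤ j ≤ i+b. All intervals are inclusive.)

Evaluate at each i in [0,7]:
  i=0: ✗ (fails at j=2)
  i=1: ✗ (fails at j=4)
  i=2: ✗ (fails at j=4)
  i=3: ✗ (fails at j=5)
  i=4: ✓ (all of [6,7])
  i=5: ✗ (fails at j=8)
  i=6: ✗ (fails at j=8)
  i=7: ✗ (fails at j=9)
Positions where it holds: {4} → 1.

1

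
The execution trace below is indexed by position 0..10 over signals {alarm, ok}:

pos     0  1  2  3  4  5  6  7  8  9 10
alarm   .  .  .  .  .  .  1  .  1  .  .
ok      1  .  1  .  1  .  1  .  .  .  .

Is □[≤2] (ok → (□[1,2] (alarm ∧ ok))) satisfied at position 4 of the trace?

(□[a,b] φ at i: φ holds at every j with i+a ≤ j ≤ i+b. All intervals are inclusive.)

Check (ok → (□[1,2] (alarm ∧ ok))) at every j in [4,6]:
  j=4: antecedent true; consequent fails at 5 → ✗
  j=5: antecedent false → ✓
  j=6: antecedent true; consequent fails at 7 → ✗
Fails at j=4 → formula fails.

Does not hold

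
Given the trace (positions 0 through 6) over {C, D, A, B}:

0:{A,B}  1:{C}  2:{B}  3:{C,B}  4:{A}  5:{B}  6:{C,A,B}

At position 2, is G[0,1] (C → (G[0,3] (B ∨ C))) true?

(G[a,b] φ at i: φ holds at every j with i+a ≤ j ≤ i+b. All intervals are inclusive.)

Check (C → (G[0,3] (B ∨ C))) at every j in [2,3]:
  j=2: antecedent false → ✓
  j=3: antecedent true; consequent fails at 4 → ✗
Fails at j=3 → formula fails.

False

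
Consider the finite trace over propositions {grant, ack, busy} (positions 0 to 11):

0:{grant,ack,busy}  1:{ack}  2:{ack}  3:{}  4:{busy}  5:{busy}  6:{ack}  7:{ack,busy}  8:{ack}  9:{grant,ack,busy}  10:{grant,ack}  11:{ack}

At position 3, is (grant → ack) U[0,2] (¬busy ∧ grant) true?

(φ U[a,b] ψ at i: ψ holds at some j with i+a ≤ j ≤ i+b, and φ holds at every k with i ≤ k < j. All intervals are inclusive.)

Need some j in [3,5] with (¬busy ∧ grant), and (grant → ack) at every k in [3,j-1].
  j=3: (¬busy ∧ grant) false.
  j=4: (¬busy ∧ grant) false.
  j=5: (¬busy ∧ grant) false.
No j in the window works → until fails.

False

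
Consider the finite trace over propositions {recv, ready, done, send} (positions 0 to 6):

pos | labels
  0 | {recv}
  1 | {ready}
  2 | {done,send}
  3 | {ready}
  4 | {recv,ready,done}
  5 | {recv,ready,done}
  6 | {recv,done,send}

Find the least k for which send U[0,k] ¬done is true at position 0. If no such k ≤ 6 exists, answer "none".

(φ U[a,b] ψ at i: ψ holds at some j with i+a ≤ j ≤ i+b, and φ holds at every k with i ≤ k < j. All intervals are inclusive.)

Need earliest j ≥ 0 with ¬done, and send at every k in [0,j-1].
  j=0: rhs holds (empty prefix). k = 0.

0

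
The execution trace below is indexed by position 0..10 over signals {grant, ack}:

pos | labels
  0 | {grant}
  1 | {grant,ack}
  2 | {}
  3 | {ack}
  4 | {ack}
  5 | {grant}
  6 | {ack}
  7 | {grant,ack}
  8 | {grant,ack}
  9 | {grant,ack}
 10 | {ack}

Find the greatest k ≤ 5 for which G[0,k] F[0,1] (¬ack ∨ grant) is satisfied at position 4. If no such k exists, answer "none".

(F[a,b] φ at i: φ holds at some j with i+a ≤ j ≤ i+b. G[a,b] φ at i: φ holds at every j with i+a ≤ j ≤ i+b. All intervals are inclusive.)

F[0,1] (¬ack ∨ grant) must hold from j=4 onward; find where it first fails.
  j=4: holds
  j=5: holds
  j=6: holds
  j=7: holds
  j=8: holds
  j=9: holds
Holds through j=9; largest k = 5.

5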